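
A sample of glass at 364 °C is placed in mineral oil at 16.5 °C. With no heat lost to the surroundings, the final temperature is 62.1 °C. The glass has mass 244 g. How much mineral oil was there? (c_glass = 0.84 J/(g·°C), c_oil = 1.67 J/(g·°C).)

m ≈ 813 g

|Q_glass| = |Q_oil|:
244×0.84×(364 − 62.1) = m×1.67×(62.1 − 16.5)
76.15 m = 61877  ⇒  m ≈ 812.6 g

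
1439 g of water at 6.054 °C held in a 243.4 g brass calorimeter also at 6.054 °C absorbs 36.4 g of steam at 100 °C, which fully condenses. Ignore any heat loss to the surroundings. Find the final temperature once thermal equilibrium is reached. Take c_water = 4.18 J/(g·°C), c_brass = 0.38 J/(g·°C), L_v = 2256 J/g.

Setting the total heat transfer to zero:
steam→water at 100 °C releases m L_v = 36.4×2256 = 82118
  condensed water 100 °C→T: 152.15(T − 100)
  original water: 6015(T − 6.054)
  brass cup: 243.4×0.38×(T − 6.054) = 92.49(T − 6.054)
6259.7 T = 82118 + 15215 + 36975 = 134308
T ≈ 21.46 °C, under the boiling point, so the assumption holds.

T_f ≈ 21.5 °C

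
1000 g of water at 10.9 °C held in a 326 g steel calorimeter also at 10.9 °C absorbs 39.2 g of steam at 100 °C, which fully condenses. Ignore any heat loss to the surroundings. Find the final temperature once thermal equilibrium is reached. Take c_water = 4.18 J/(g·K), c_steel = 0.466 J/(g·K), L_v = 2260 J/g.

Energy balance with sensible and latent terms:
steam→water at 100 °C releases m L_v = 39.2×2260 = 88592
  condensate cools 100→T: 39.2×4.18×(T − 100) = 163.86(T − 100)
  water warms: 1000×4.18×(T − 10.9) = 4180(T − 10.9)
  steel cup: 326×0.466×(T − 10.9) = 151.92(T − 10.9)
4495.8 T = 88592 + 16386 + 47218 = 152195
T ≈ 33.85 °C, under the boiling point, so the assumption holds.

T_f ≈ 33.9 °C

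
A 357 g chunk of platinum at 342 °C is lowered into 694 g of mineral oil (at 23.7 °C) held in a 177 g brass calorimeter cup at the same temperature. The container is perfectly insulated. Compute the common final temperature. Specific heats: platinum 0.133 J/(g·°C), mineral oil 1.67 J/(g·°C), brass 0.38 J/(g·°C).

T_f ≈ 35.6 °C

Heat gained plus heat lost sum to zero:
357·0.133·(T − 342) + 694·1.67·(T − 23.7) + 177·0.38·(T − 23.7) = 0
47.48(T − 342) + 1159(T − 23.7) + 67.26(T − 23.7) = 0
1273.7 T = 45300
T = 45300/1273.7 ≈ 35.57 °C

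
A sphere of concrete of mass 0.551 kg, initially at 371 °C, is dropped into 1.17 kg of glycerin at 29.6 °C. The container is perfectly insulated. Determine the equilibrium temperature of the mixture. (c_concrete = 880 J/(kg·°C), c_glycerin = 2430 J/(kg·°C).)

Taking heat into each body as positive, Σ m c ΔT = 0:
0.551×880×(T − 371) + 1.17×2430×(T − 29.6) = 0
484.88(T − 371) + 2843.1(T − 29.6) = 0
(484.88 + 2843.1) T = 484.88×371 + 2843.1×29.6
T = 264046/3328 ≈ 79.34 °C

T_f ≈ 79.3 °C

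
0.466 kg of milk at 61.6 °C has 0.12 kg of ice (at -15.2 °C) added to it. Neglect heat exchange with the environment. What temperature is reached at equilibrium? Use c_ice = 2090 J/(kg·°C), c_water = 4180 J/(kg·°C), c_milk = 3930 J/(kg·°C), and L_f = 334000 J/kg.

T_f ≈ 29.5 °C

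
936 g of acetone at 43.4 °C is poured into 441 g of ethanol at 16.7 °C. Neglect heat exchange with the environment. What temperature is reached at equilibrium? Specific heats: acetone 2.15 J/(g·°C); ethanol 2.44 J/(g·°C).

T_f ≈ 34.1 °C

Conservation of energy gives ΣQ = 0:
936×2.15×(T − 43.4) + 441×2.44×(T − 16.7) = 0
2012.4(T − 43.4) + 1076(T − 16.7) = 0
3088.4 T = 105308
T = 105308/3088.4 ≈ 34.10 °C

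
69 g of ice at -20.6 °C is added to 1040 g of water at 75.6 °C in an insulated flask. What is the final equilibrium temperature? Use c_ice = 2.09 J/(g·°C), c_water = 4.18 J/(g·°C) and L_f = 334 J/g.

Conservation of energy gives ΣQ = 0:
warm ice to 0 °C: 69×2.09×(0 − (-20.6)) = 2970.7; melt ice: 69×334 = 23046; meltwater 0→T: 69×4.18×T = 288.42 T; water cools: 1040×4.18×(T − 75.6) = 4347.2(T − 75.6)
4635.6 T = 328648 − 26017 = 302632
T ≈ 65.28 °C (positive, so assuming full melt was valid).

T_f ≈ 65.3 °C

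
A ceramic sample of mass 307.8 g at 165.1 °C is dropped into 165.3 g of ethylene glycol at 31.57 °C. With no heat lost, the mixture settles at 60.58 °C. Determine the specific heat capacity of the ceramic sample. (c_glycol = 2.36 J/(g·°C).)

Energy conservation, ΣQ = 0:
307.8×c×(60.58 − 165.1) + 165.3×2.36×(60.58 − 31.57) = 0
-32171 c = -11317
c = -11317/-32171 ≈ 0.3518 J/(g·°C)

c ≈ 0.352 J/(g·°C)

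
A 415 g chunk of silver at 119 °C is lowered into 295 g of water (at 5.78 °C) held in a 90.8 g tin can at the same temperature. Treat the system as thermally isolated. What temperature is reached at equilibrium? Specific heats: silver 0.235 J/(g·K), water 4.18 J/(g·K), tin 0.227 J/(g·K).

T_f ≈ 14.0 °C

Setting the total heat transfer to zero:
415*0.235*(T − 119) + 295*4.18*(T − 5.78) + 90.8*0.227*(T − 5.78) = 0
97.52(T − 119) + 1233.1(T − 5.78) + 20.61(T − 5.78) = 0
(97.52 + 1233.1 + 20.61) T = 97.52*119 + 1233.1*5.78 + 20.61*5.78
T = 18852/1351.2 ≈ 13.95 °C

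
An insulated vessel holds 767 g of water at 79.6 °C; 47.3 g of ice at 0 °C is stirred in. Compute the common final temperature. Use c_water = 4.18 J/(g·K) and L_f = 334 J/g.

Conservation of energy gives ΣQ = 0:
melt ice: 47.3×334 = 15798; meltwater 0→T: 47.3×4.18×T = 197.71 T; water: 3206.1(T − 79.6)
3403.8 T = 255202 − 15798 = 239404
T ≈ 70.33 °C (positive, so assuming full melt was valid).

T_f ≈ 70.3 °C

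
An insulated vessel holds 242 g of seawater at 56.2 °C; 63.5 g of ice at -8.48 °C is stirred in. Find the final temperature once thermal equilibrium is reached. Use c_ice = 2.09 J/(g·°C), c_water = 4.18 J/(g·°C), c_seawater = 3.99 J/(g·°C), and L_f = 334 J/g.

T_f ≈ 25.9 °C

Sum of m c ΔT and latent-heat terms is zero:
ice -8.48→0 °C: 63.5×2.09×8.48 = 1125.4; melt ice: 63.5×334 = 21209; meltwater 0→T: 63.5×4.18×T = 265.43 T; seawater: 965.58(T − 56.2)
1231 T = 54266 − 22334 = 31931
T ≈ 25.94 °C. Since T > 0 °C, the all-ice-melts assumption holds.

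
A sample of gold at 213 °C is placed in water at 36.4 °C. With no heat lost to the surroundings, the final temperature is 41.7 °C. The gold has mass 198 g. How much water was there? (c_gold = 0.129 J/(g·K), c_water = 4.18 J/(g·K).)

m ≈ 197 g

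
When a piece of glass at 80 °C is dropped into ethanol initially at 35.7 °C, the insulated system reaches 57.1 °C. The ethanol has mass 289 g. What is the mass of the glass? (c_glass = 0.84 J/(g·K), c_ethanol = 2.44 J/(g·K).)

Heat gained plus heat lost sum to zero:
m×0.84×(57.1 − 80) + 289×2.44×(57.1 − 35.7) = 0
-19.24 m = -15090
m = -15090/-19.24 ≈ 784.5 g

m ≈ 784 g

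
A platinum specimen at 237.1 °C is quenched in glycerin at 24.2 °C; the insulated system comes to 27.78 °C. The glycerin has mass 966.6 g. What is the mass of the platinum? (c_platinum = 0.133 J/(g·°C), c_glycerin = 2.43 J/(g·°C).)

m ≈ 302 g

|Q_platinum| = |Q_glycerin|:
m·0.133·(237.1 − 27.78) = 966.6·2.43·(27.78 − 24.2)
27.84 m = 8408.8  ⇒  m ≈ 302 g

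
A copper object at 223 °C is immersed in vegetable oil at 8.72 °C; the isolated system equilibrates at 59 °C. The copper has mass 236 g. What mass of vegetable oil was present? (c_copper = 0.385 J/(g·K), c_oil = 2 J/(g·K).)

Conservation of energy gives ΣQ = 0:
236×0.385×(59 − 223) + m×2×(59 − 8.72) = 0
100.56 m = 14901
m = 14901/100.56 ≈ 148.2 g

m ≈ 148 g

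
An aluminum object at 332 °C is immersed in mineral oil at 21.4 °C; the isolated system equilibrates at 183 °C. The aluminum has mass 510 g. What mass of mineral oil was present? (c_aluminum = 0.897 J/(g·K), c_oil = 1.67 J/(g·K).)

m ≈ 253 g

Setting the total heat transfer to zero:
510×0.897×(183 − 332) + m×1.67×(183 − 21.4) = 0
269.87 m = 68163
m = 68163/269.87 ≈ 252.6 g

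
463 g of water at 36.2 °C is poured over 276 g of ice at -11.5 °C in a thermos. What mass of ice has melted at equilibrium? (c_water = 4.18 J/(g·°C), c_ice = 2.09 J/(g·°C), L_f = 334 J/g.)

Water can give up m c ΔT = 463×4.18×36.2 = 70059 J before reaching 0 °C.
Of that, 276×2.09×11.5 = 6633.7 J goes to bring the ice to 0 °C, leaving 63426 J.
Melting all 276 g of ice would need 276×334 = 92184 J.
That's not enough to melt it all — equilibrium is at 0 °C with ice remaining.
m_melted×334 = 63426  ⇒  m_melted ≈ 189.9 g.

m_melted ≈ 190 g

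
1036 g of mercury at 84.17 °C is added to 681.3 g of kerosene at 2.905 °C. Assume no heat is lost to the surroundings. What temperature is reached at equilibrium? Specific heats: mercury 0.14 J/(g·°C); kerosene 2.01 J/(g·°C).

Set heat shed by the hot body equal to heat absorbed by the cold body:
1036·0.14·(84.17 − T) = 681.3·2.01·(T − 2.905)
145.04(84.17 − T) = 1369.4(T − 2.905)
1514.5 T = 16186  ⇒  T ≈ 10.69 °C

T_f ≈ 10.7 °C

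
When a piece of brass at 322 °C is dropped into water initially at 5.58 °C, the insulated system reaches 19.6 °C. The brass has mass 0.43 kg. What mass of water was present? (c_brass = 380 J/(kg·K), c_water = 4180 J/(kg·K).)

Conservation of energy gives ΣQ = 0:
0.43×380×(19.6 − 322) + m×4180×(19.6 − 5.58) = 0
58604 m = 49412
m = 49412/58604 ≈ 0.8432 kg

m ≈ 0.843 kg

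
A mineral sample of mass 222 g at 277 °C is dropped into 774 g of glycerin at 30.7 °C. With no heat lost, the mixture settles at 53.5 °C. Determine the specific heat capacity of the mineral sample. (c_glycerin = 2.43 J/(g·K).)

c ≈ 0.864 J/(g·K)

Energy conservation, ΣQ = 0:
222×c×(53.5 − 277) + 774×2.43×(53.5 − 30.7) = 0
-49617 c = -42883
c = -42883/-49617 ≈ 0.8643 J/(g·K)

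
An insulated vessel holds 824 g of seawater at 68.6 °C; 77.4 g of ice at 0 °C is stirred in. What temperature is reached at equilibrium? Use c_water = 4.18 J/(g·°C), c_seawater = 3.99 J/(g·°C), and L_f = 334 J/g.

Energy balance with sensible and latent terms:
melt ice: 77.4·334 = 25852
  meltwater 0→T: 77.4·4.18·T = 323.53 T
  seawater: 3287.8(T − 68.6)
3611.3 T = 225540 − 25852 = 199689
T ≈ 55.30 °C. Since T > 0 °C, the all-ice-melts assumption holds.

T_f ≈ 55.3 °C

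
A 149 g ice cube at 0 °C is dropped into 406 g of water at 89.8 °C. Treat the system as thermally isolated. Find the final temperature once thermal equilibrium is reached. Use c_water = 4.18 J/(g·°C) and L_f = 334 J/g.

Taking heat into each body as positive, Σ m c ΔT = 0:
latent heat to melt: 149×334 = 49766
  meltwater 0→T: 149×4.18×T = 622.82 T
  water: 1697.1(T − 89.8)
2319.9 T = 152398 − 49766 = 102632
T ≈ 44.24 °C. Since T > 0 °C, the all-ice-melts assumption holds.

T_f ≈ 44.2 °C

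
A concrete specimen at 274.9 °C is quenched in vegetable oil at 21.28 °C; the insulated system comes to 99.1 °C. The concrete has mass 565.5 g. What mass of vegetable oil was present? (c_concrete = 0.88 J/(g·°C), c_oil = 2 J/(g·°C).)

m ≈ 562 g

Conservation of energy gives ΣQ = 0:
565.5×0.88×(99.1 − 274.9) + m×2×(99.1 − 21.28) = 0
155.64 m = 87485
m = 87485/155.64 ≈ 562.1 g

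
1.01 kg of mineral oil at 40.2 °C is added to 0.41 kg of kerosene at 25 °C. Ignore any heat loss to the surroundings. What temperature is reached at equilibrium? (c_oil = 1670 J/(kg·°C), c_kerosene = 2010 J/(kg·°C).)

T_f ≈ 35.2 °C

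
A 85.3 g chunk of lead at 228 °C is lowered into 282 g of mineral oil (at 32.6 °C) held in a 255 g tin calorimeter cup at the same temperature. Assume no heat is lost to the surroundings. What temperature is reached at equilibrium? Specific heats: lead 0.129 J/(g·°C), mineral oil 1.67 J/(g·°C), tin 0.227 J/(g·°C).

T_f ≈ 36.6 °C

Net heat exchanged in the isolated system is zero:
85.3×0.129×(T − 228) + 282×1.67×(T − 32.6) + 255×0.227×(T − 32.6) = 0
(11 + 470.94 + 57.89) T = 11×228 + 470.94×32.6 + 57.89×32.6
T = 19749 / 539.83 = 36.6 °C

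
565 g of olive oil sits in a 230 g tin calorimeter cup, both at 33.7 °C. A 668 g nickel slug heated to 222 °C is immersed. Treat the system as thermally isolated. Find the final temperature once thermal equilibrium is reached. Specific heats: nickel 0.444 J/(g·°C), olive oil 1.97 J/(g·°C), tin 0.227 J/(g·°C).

T_f is the heat-capacity-weighted average of the initial temperatures:
T_f = (296.59×222 + 1113×33.7 + 52.21×33.7) / (296.59 + 1113 + 52.21)
    = 105113 / 1461.9 ≈ 71.90 °C

T_f ≈ 71.9 °C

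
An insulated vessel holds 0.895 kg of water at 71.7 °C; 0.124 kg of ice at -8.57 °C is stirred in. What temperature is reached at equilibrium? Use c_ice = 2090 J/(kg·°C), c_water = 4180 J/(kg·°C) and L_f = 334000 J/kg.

T_f ≈ 52.7 °C

Energy conservation, ΣQ = 0:
ice -8.57→0 °C: 0.124·2090·8.57 = 2221; latent heat to melt: 0.124·334000 = 41416; warm the meltwater: 518.32 T; water cools: 0.895·4180·(T − 71.7) = 3741.1(T − 71.7)
4259.4 T = 268237 − 43637 = 224600
T ≈ 52.73 °C. Since T > 0 °C, the all-ice-melts assumption holds.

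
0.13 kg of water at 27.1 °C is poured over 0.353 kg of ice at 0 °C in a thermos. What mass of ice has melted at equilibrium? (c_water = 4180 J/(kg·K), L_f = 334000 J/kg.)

Heat available from the water dropping to 0 °C: 0.13×4180×27.1 = 14726 J.
To melt every bit of ice: 0.353×334000 = 117902 J.
That's not enough to melt it all — equilibrium is at 0 °C with ice remaining.
Mass melted = 14726/334000 ≈ 0.04409 kg.

m_melted ≈ 0.0441 kg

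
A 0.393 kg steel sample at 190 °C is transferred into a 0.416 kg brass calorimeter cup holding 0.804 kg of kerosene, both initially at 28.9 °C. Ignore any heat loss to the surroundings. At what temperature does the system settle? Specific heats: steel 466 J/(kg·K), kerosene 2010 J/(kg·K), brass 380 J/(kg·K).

Taking heat into each body as positive, Σ m c ΔT = 0:
0.393·466·(T − 190) + 0.804·2010·(T − 28.9) + 0.416·380·(T − 28.9) = 0
183.14(T − 190) + 1616(T − 28.9) + 158.08(T − 28.9) = 0
(183.14 + 1616 + 158.08) T = 183.14·190 + 1616·28.9 + 158.08·28.9
T ≈ 43.97 °C

T_f ≈ 44.0 °C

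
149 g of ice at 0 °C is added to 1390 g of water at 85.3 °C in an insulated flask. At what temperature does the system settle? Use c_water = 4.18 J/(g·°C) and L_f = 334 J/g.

T_f ≈ 69.3 °C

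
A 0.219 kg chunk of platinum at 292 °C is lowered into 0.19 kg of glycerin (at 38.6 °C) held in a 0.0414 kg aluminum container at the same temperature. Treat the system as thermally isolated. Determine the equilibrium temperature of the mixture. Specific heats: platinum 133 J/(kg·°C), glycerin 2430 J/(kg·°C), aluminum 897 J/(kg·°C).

T_f ≈ 52.6 °C

Energy conservation, ΣQ = 0:
0.219·133·(T − 292) + 0.19·2430·(T − 38.6) + 0.0414·897·(T − 38.6) = 0
(29.13 + 461.7 + 37.14) T = 29.13·292 + 461.7·38.6 + 37.14·38.6
T ≈ 52.58 °C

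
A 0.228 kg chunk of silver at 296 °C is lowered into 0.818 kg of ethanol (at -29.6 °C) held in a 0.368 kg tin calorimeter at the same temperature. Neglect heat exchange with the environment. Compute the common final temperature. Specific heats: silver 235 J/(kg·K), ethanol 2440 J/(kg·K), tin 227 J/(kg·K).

Let T be the final temperature. ΣQ_i = 0:
0.228·235·(T − 296) + 0.818·2440·(T − (-29.6)) + 0.368·227·(T − (-29.6)) = 0
53.58(T − 296) + 1995.9(T − (-29.6)) + 83.54(T − (-29.6)) = 0
(53.58 + 1995.9 + 83.54) T = 53.58·296 + 1995.9·(-29.6) + 83.54·(-29.6)
T = -45692 / 2133 = -21.4 °C

T_f ≈ -21.4 °C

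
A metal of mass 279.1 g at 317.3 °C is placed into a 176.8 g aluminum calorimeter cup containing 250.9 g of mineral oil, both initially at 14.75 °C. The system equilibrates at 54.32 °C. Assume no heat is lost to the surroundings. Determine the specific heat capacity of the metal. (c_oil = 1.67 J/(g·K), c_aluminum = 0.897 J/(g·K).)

c ≈ 0.311 J/(g·K)

Taking heat into each body as positive, Σ m c ΔT = 0:
279.1·c·(54.32 − 317.3) + 250.9·1.67·(54.32 − 14.75) + 176.8·0.897·(54.32 − 14.75) = 0
-73398 c = -22855
c = -22855/-73398 ≈ 0.3114 J/(g·K)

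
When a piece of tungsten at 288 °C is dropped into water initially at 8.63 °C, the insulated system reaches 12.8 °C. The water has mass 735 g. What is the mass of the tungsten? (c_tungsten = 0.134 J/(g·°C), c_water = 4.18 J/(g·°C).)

m ≈ 347 g

Heat lost by the tungsten = heat gained by the water:
m×0.134×(288 − 12.8) = 735×4.18×(12.8 − 8.63)
36.88 m = 12811  ⇒  m ≈ 347.4 g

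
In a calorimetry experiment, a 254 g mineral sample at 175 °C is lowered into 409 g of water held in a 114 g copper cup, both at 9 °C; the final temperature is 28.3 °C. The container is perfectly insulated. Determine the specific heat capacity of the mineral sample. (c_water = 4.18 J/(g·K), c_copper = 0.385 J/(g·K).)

c ≈ 0.908 J/(g·K)

Let T be the final temperature. ΣQ_i = 0:
254·c·(28.3 − 175) + 409·4.18·(28.3 − 9) + 114·0.385·(28.3 − 9) = 0
-37262 c = -33843
c = -33843/-37262 ≈ 0.9082 J/(g·K)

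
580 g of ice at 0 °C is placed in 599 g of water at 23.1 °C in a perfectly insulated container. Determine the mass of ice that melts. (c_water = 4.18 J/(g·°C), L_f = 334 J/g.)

m_melted ≈ 173 g

Heat available from the water dropping to 0 °C: 599·4.18·23.1 = 57838 J.
To melt every bit of ice: 580·334 = 193720 J.
That's not enough to melt it all — equilibrium is at 0 °C with ice remaining.
Mass melted = 57838/334 ≈ 173.2 g.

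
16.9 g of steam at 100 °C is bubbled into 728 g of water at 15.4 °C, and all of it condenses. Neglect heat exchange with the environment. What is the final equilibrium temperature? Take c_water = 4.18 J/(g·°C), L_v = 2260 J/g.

Setting the total heat transfer to zero:
condense steam: −16.9·2260 = −38194; condensate cools 100→T: 16.9·4.18·(T − 100) = 70.64(T − 100); original water: 3043(T − 15.4)
3113.7 T = 38194 + 7064.2 + 46863 = 92121
T ≈ 29.59 °C (< 100 °C, so full condensation is consistent).

T_f ≈ 29.6 °C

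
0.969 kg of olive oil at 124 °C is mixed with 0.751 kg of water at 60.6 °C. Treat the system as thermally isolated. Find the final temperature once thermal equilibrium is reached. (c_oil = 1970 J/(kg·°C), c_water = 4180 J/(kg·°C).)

T_f ≈ 84.6 °C

Heat gained plus heat lost sum to zero:
0.969×1970×(T − 124) + 0.751×4180×(T − 60.6) = 0
1908.9(T − 124) + 3139.2(T − 60.6) = 0
5048.1 T = 426942
T = 426942 / 5048.1 = 84.6 °C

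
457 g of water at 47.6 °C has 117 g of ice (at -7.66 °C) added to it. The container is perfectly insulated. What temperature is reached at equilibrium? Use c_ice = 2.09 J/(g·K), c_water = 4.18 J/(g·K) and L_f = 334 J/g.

T_f ≈ 20.8 °C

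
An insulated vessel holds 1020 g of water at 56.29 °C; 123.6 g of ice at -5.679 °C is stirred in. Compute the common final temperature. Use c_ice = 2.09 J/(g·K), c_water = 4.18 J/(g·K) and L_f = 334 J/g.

Taking heat into each body as positive, Σ m c ΔT = 0:
ice -5.679→0 °C: 123.6×2.09×5.679 = 1467; melt ice: 123.6×334 = 41282; warm the meltwater: 516.65 T; water cools: 1020×4.18×(T − 56.29) = 4263.6(T − 56.29)
4780.2 T = 239998 − 42749 = 197249
T ≈ 41.26 °C — above 0 °C, consistent with complete melting.

T_f ≈ 41.3 °C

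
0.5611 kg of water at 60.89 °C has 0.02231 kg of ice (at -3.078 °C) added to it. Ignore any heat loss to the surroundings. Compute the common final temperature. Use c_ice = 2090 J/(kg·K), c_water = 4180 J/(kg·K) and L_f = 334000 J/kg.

T_f ≈ 55.4 °C

Sum of m c ΔT and latent-heat terms is zero:
ice -3.078→0 °C: 0.02231·2090·3.078 = 143.52
  fusion: m_ice L_f = 0.02231·334000 = 7451.5
  warm the meltwater: 93.26 T
  water: 2345.4(T − 60.89)
2438.7 T = 142811 − 7595.1 = 135216
T ≈ 55.45 °C (positive, so assuming full melt was valid).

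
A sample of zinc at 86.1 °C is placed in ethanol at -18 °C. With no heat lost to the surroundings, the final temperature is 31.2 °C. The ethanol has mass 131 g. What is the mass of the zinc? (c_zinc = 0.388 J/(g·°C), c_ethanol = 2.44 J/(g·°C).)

m ≈ 738 g

|Q_zinc| = |Q_ethanol|:
m·0.388·(86.1 − 31.2) = 131·2.44·(31.2 − (-18))
21.3 m = 15726  ⇒  m ≈ 738.3 g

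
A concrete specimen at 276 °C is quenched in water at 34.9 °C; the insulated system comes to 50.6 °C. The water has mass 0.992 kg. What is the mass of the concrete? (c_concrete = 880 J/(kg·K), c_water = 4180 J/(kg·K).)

Let T be the final temperature. ΣQ_i = 0:
m×880×(50.6 − 276) + 0.992×4180×(50.6 − 34.9) = 0
-198352 m = -65101
m = -65101/-198352 ≈ 0.3282 kg

m ≈ 0.328 kg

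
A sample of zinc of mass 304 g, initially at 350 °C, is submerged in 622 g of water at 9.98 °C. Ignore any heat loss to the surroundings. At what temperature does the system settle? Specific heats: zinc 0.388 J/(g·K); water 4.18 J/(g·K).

With ΣQ=0 the equilibrium temperature is the m·c-weighted mean:
T_f = (117.95*350 + 2600*9.98) / (117.95 + 2600)
    = 67231 / 2717.9 ≈ 24.74 °C

T_f ≈ 24.7 °C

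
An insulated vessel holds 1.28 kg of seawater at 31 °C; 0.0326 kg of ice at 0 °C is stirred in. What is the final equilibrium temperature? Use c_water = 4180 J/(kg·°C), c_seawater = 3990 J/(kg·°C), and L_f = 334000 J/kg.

T_f ≈ 28.1 °C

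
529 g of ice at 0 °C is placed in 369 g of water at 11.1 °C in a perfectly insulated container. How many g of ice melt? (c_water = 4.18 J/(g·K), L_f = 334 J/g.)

m_melted ≈ 51.3 g

Heat available from the water dropping to 0 °C: 369×4.18×11.1 = 17121 J.
Fully melting the ice requires m_ice L_f = 529×334 = 176686 J.
That's not enough to melt it all — equilibrium is at 0 °C with ice remaining.
Mass melted = 17121/334 ≈ 51.26 g.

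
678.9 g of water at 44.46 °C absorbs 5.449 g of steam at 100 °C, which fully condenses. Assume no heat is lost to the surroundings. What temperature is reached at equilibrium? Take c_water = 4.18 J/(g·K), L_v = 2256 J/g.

T_f ≈ 49.2 °C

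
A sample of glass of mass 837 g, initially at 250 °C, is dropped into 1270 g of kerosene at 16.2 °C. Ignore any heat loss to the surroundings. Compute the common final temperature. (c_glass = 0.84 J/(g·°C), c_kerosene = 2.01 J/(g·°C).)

|Q_glass| = |Q_kerosene|:
837×0.84×(250 − T) = 1270×2.01×(T − 16.2)
703.08(250 − T) = 2552.7(T − 16.2)
3255.8 T = 217124  ⇒  T ≈ 66.69 °C

T_f ≈ 66.7 °C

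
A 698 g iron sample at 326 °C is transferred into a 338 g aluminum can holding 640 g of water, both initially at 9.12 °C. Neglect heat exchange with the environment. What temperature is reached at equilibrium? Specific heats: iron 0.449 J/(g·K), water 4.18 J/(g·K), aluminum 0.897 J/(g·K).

T_f ≈ 39.3 °C

Heat gained plus heat lost sum to zero:
698·0.449·(T − 326) + 640·4.18·(T − 9.12) + 338·0.897·(T − 9.12) = 0
313.4(T − 326) + 2675.2(T − 9.12) + 303.19(T − 9.12) = 0
3291.8 T = 129332
T ≈ 39.29 °C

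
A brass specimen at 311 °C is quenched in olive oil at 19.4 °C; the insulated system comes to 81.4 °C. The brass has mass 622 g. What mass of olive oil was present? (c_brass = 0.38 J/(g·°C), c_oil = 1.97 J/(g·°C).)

|Q_brass| = |Q_oil|:
622·0.38·(311 − 81.4) = m·1.97·(81.4 − 19.4)
122.14 m = 54268  ⇒  m ≈ 444.3 g

m ≈ 444 g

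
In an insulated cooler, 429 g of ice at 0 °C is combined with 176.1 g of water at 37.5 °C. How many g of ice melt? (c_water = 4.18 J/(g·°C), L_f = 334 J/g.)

m_melted ≈ 82.6 g

Cooling the water to 0 °C releases 176.1×4.18×37.5 = 27604 J.
Fully melting the ice requires m_ice L_f = 429×334 = 143286 J.
That's not enough to melt it all — equilibrium is at 0 °C with ice remaining.
m_melted×334 = 27604  ⇒  m_melted ≈ 82.65 g.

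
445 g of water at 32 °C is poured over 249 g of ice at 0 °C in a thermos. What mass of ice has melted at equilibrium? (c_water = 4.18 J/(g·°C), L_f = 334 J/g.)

m_melted ≈ 178 g

Cooling the water to 0 °C releases 445·4.18·32 = 59523 J.
Melting all 249 g of ice would need 249·334 = 83166 J.
Since 59523 < 83166 J, not all the ice melts; equilibrium is at 0 °C.
m_melt = 59523 / L_f = 178.2 g.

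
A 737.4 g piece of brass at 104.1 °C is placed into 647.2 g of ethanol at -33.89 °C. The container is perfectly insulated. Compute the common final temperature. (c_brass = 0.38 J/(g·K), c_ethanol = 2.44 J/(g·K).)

T_f ≈ -13.1 °C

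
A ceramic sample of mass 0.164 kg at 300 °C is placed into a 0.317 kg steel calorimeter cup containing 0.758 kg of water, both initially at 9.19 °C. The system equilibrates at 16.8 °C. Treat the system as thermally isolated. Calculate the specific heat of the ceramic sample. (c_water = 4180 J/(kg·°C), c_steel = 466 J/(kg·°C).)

c ≈ 543 J/(kg·°C)

Net heat exchanged in the isolated system is zero:
0.164×c×(16.8 − 300) + 0.758×4180×(16.8 − 9.19) + 0.317×466×(16.8 − 9.19) = 0
-46.44 c = -25236
c = -25236/-46.44 ≈ 543.4 J/(kg·°C)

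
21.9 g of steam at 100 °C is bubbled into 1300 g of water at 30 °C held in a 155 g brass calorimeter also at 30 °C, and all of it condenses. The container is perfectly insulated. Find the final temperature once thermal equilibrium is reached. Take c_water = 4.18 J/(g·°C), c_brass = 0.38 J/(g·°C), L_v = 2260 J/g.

T_f ≈ 40.0 °C

Net heat exchanged in the isolated system is zero:
latent heat released on condensation: 21.9·2260 = 49494
  condensed water 100 °C→T: 91.54(T − 100)
  water warms: 1300·4.18·(T − 30) = 5434(T − 30)
  brass cup: 155·0.38·(T − 30) = 58.9(T − 30)
5584.4 T = 49494 + 9154.2 + 164787 = 223435
T ≈ 40.01 °C (< 100 °C, so full condensation is consistent).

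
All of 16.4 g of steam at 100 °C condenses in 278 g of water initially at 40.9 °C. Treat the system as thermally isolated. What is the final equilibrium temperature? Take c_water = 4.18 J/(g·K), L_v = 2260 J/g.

T_f ≈ 74.3 °C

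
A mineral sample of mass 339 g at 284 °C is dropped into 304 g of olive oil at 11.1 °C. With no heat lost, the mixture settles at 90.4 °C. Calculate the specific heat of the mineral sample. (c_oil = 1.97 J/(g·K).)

m_s c (T_s − T_f) = m_oil c_oil (T_f − T_0):
339×c×(284 − 90.4) = 304×1.97×(90.4 − 11.1)
65630 c = 47491  ⇒  c ≈ 0.7236 J/(g·K)

c ≈ 0.724 J/(g·K)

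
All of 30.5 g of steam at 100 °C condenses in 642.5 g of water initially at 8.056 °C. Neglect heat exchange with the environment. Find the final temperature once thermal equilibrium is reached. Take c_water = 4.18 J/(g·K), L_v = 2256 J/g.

T_f ≈ 36.7 °C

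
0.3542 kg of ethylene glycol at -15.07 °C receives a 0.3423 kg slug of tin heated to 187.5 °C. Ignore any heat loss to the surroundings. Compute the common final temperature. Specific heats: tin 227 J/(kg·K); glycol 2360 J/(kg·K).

T_f ≈ 2.2 °C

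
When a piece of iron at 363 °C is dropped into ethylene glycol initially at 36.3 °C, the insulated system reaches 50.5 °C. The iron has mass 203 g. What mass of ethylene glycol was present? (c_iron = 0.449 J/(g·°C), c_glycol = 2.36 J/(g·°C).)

Setting the total heat transfer to zero:
203·0.449·(50.5 − 363) + m·2.36·(50.5 − 36.3) = 0
33.51 m = 28483
m = 28483/33.51 ≈ 849.9 g

m ≈ 850 g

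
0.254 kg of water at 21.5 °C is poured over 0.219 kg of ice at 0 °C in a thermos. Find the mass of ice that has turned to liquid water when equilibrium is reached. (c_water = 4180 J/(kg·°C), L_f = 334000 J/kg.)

Water can give up m c ΔT = 0.254·4180·21.5 = 22827 J before reaching 0 °C.
Melting all 0.219 kg of ice would need 0.219·334000 = 73146 J.
That's not enough to melt it all — equilibrium is at 0 °C with ice remaining.
m_melted·334000 = 22827  ⇒  m_melted ≈ 0.06834 kg.

m_melted ≈ 0.0683 kg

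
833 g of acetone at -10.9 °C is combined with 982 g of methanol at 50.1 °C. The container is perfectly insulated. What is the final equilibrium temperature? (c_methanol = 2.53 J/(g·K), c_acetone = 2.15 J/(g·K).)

T_f ≈ 24.5 °C

|Q_methanol| = |Q_acetone|:
982*2.53*(50.1 − T) = 833*2.15*(T − (-10.9))
2484.5(50.1 − T) = 1790.9(T − (-10.9))
4275.4 T = 104950  ⇒  T ≈ 24.55 °C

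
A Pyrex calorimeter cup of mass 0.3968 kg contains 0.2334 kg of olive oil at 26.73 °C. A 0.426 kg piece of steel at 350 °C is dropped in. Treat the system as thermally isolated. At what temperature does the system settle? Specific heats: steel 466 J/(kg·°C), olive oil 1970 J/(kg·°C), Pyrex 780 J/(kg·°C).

T_f ≈ 93.0 °C

Energy conservation, ΣQ = 0:
0.426*466*(T − 350) + 0.2334*1970*(T − 26.73) + 0.3968*780*(T − 26.73) = 0
(198.52 + 459.8 + 309.5) T = 198.52*350 + 459.8*26.73 + 309.5*26.73
T = 90044 / 967.82 = 93 °C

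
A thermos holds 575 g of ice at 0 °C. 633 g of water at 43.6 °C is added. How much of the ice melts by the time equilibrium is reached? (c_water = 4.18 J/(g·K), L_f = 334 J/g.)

m_melted ≈ 345 g

Cooling the water to 0 °C releases 633×4.18×43.6 = 115363 J.
Fully melting the ice requires m_ice L_f = 575×334 = 192050 J.
That's not enough to melt it all — equilibrium is at 0 °C with ice remaining.
m_melt = 115363 / L_f = 345.4 g.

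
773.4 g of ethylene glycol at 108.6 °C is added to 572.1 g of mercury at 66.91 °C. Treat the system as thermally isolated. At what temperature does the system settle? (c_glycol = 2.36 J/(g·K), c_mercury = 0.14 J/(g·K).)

T_f ≈ 106.8 °C

With ΣQ=0 the equilibrium temperature is the m·c-weighted mean:
T_f = (1825.2×108.6 + 80.09×66.91) / (1825.2 + 80.09)
    = 203578 / 1905.3 ≈ 106.85 °C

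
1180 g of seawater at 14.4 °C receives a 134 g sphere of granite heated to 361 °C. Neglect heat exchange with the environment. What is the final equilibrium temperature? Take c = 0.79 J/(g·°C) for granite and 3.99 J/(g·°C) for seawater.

T_f ≈ 22.0 °C

Net heat exchanged in the isolated system is zero:
134×0.79×(T − 361) + 1180×3.99×(T − 14.4) = 0
(105.86 + 4708.2) T = 105.86×361 + 4708.2×14.4
T = 106014/4814.1 ≈ 22.02 °C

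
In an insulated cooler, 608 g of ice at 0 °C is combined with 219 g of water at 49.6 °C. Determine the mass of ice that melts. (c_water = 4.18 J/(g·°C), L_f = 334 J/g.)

m_melted ≈ 136 g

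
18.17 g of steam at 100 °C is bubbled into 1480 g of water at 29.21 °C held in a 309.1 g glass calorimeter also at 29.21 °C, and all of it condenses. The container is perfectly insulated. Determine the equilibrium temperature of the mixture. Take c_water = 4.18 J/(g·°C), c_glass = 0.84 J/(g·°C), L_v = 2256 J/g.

Energy balance with sensible and latent terms:
condense steam: −18.17·2256 = −40992
  condensed water 100 °C→T: 75.95(T − 100)
  water warms: 1480·4.18·(T − 29.21) = 6186.4(T − 29.21)
  glass cup: 309.1·0.84·(T − 29.21) = 259.64(T − 29.21)
6522 T = 40992 + 7595.1 + 188289 = 236876
T ≈ 36.32 °C, under the boiling point, so the assumption holds.

T_f ≈ 36.3 °C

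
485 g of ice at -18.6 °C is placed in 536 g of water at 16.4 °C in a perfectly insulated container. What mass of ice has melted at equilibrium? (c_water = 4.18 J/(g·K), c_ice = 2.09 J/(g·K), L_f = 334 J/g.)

m_melted ≈ 53.6 g

Water can give up m c ΔT = 536·4.18·16.4 = 36744 J before reaching 0 °C.
Warming the ice to 0 °C takes 485·2.09·18.6 = 18854 J, leaving 17890 J for melting.
Melting all 485 g of ice would need 485·334 = 161990 J.
That's not enough to melt it all — equilibrium is at 0 °C with ice remaining.
Mass melted = 17890/334 ≈ 53.56 g.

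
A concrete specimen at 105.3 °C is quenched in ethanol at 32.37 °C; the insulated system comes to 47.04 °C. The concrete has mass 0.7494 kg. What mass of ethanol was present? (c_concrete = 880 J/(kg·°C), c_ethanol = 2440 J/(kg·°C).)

m ≈ 1.07 kg

Taking heat into each body as positive, Σ m c ΔT = 0:
0.7494·880·(47.04 − 105.3) + m·2440·(47.04 − 32.37) = 0
35795 m = 38421
m = 38421/35795 ≈ 1.073 kg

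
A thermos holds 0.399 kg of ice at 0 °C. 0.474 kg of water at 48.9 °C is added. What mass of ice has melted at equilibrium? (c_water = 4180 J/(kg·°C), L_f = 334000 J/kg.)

m_melted ≈ 0.29 kg

Cooling the water to 0 °C releases 0.474·4180·48.9 = 96887 J.
To melt every bit of ice: 0.399·334000 = 133266 J.
Since 96887 < 133266 J, not all the ice melts; equilibrium is at 0 °C.
m_melted·334000 = 96887  ⇒  m_melted ≈ 0.2901 kg.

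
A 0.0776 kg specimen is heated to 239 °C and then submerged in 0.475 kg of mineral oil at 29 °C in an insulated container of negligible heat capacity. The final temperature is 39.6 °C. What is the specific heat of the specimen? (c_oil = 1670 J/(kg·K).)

c ≈ 543 J/(kg·K)

Heat lost by the specimen = heat gained by the oil:
0.0776×c×(239 − 39.6) = 0.475×1670×(39.6 − 29)
15.47 c = 8408.5  ⇒  c ≈ 543.4 J/(kg·K)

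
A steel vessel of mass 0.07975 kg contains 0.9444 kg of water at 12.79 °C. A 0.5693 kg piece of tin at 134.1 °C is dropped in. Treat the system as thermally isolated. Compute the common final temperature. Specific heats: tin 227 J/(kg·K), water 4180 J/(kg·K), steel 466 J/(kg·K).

T_f ≈ 16.6 °C

Heat gained plus heat lost sum to zero:
0.5693·227·(T − 134.1) + 0.9444·4180·(T − 12.79) + 0.07975·466·(T − 12.79) = 0
(129.23 + 3947.6 + 37.16) T = 129.23·134.1 + 3947.6·12.79 + 37.16·12.79
T = 68295/4114 ≈ 16.60 °C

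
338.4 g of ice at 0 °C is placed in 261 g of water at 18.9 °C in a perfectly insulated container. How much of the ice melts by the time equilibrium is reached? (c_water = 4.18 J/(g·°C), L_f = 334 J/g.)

Cooling the water to 0 °C releases 261·4.18·18.9 = 20620 J.
Melting all 338.4 g of ice would need 338.4·334 = 113026 J.
20620 J < 113026 J, so only part of the ice melts and the system sits at 0 °C.
Mass melted = 20620/334 ≈ 61.74 g.

m_melted ≈ 61.7 g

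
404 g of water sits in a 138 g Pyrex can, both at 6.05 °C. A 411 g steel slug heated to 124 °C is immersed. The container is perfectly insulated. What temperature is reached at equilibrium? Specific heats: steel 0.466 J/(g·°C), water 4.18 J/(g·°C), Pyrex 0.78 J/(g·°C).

T_f ≈ 17.4 °C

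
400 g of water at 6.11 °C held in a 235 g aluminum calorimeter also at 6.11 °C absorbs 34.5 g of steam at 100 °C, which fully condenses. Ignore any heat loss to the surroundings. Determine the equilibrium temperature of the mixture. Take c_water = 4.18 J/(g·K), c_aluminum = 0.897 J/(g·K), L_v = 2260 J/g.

Net heat exchanged in the isolated system is zero:
steam→water at 100 °C releases m L_v = 34.5·2260 = 77970
  condensate cools 100→T: 34.5·4.18·(T − 100) = 144.21(T − 100)
  water warms: 400·4.18·(T − 6.11) = 1672(T − 6.11)
  aluminum cup: 235·0.897·(T − 6.11) = 210.8(T − 6.11)
2027 T = 77970 + 14421 + 11504 = 103895
T ≈ 51.26 °C — below 100 °C, confirming all the steam condensed.

T_f ≈ 51.3 °C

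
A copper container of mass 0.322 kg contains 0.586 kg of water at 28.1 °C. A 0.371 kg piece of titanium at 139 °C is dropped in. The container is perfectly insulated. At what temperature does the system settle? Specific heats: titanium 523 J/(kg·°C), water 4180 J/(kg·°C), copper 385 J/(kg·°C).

Energy conservation, ΣQ = 0:
0.371*523*(T − 139) + 0.586*4180*(T − 28.1) + 0.322*385*(T − 28.1) = 0
194.03(T − 139) + 2449.5(T − 28.1) + 123.97(T − 28.1) = 0
2767.5 T = 99285
T = 99285/2767.5 ≈ 35.88 °C

T_f ≈ 35.9 °C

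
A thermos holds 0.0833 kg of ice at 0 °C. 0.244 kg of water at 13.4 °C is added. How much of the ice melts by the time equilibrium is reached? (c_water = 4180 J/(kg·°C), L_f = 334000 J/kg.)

m_melted ≈ 0.0409 kg

Water can give up m c ΔT = 0.244·4180·13.4 = 13667 J before reaching 0 °C.
Melting all 0.0833 kg of ice would need 0.0833·334000 = 27822 J.
Since 13667 < 27822 J, not all the ice melts; equilibrium is at 0 °C.
m_melt = 13667 / L_f = 0.04092 kg.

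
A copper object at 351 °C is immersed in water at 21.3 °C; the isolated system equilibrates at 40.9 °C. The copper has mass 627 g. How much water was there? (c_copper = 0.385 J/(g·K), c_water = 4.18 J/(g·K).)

Let T be the final temperature. ΣQ_i = 0:
627·0.385·(40.9 − 351) + m·4.18·(40.9 − 21.3) = 0
81.93 m = 74857
m = 74857/81.93 ≈ 913.7 g

m ≈ 914 g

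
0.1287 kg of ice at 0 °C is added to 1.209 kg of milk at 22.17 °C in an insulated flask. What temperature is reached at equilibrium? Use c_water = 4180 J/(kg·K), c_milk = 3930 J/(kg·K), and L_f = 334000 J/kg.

Setting the total heat transfer to zero:
latent heat to melt: 0.1287·334000 = 42986
  meltwater 0→T: 0.1287·4180·T = 537.97 T
  milk: 4751.4(T − 22.17)
5289.3 T = 105338 − 42986 = 62352
T ≈ 11.79 °C. Since T > 0 °C, the all-ice-melts assumption holds.

T_f ≈ 11.8 °C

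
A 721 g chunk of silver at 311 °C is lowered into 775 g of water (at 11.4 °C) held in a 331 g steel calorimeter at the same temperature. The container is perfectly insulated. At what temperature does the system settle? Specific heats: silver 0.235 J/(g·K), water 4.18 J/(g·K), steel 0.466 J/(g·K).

T_f is the heat-capacity-weighted average of the initial temperatures:
T_f = (169.44*311 + 3239.5*11.4 + 154.25*11.4) / (169.44 + 3239.5 + 154.25)
    = 91383 / 3563.2 ≈ 25.65 °C

T_f ≈ 25.6 °C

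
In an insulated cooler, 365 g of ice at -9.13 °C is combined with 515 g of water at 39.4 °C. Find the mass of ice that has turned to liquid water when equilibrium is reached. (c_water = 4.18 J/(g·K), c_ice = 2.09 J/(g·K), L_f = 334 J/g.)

Water can give up m c ΔT = 515·4.18·39.4 = 84816 J before reaching 0 °C.
Of that, 365·2.09·9.13 = 6964.8 J goes to bring the ice to 0 °C, leaving 77852 J.
Fully melting the ice requires m_ice L_f = 365·334 = 121910 J.
Since 77852 < 121910 J, not all the ice melts; equilibrium is at 0 °C.
m_melt = 77852 / L_f = 233.1 g.

m_melted ≈ 233 g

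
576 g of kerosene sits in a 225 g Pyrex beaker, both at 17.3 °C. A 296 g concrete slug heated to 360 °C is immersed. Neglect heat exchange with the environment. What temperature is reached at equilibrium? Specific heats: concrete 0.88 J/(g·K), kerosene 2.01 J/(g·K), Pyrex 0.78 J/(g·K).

With ΣQ=0 the equilibrium temperature is the m·c-weighted mean:
T_f = (260.48*360 + 1157.8*17.3 + 175.5*17.3) / (260.48 + 1157.8 + 175.5)
    = 116838 / 1593.7 ≈ 73.31 °C

T_f ≈ 73.3 °C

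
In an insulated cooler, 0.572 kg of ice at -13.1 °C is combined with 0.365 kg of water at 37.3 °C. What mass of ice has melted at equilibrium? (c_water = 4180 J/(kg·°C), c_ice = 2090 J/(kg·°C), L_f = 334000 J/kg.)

Water can give up m c ΔT = 0.365×4180×37.3 = 56909 J before reaching 0 °C.
Of that, 0.572×2090×13.1 = 15661 J goes to bring the ice to 0 °C, leaving 41248 J.
To melt every bit of ice: 0.572×334000 = 191048 J.
Since 41248 < 191048 J, not all the ice melts; equilibrium is at 0 °C.
m_melt = 41248 / L_f = 0.1235 kg.

m_melted ≈ 0.123 kg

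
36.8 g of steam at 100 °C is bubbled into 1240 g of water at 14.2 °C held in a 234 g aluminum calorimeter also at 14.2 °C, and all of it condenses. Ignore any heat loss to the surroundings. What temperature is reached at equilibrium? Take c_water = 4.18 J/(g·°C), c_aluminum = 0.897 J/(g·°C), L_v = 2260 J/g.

Net heat exchanged in the isolated system is zero:
latent heat released on condensation: 36.8×2260 = 83168
  condensed water 100 °C→T: 153.82(T − 100)
  original water: 5183.2(T − 14.2)
  aluminum cup: 234×0.897×(T − 14.2) = 209.9(T − 14.2)
5546.9 T = 83168 + 15382 + 76582 = 175132
T ≈ 31.57 °C, under the boiling point, so the assumption holds.

T_f ≈ 31.6 °C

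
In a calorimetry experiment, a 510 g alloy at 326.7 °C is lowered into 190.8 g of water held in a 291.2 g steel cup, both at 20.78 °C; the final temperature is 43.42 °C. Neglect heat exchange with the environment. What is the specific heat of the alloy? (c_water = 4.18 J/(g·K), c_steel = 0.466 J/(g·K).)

c ≈ 0.146 J/(g·K)

Net heat exchanged in the isolated system is zero:
510·c·(43.42 − 326.7) + 190.8·4.18·(43.42 − 20.78) + 291.2·0.466·(43.42 − 20.78) = 0
-144473 c = -21129
c = -21129/-144473 ≈ 0.1462 J/(g·K)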